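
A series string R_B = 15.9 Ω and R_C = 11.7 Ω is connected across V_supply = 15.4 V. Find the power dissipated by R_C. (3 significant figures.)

The common current is I = 15.4/27.60 = 0.5580 A.
P = I²R = 0.3113 × 11.7 = 3.643 W.

P ≈ 3.64 W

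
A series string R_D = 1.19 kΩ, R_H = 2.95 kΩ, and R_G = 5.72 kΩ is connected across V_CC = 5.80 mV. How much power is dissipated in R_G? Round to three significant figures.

ΣR = 9.860 kΩ → I = 5.80/9.860 = 0.5882 µA.
P(R_G) = I²·R_G = (0.5882)² × 5.72 = 1.979 nW.

P ≈ 1.98 nW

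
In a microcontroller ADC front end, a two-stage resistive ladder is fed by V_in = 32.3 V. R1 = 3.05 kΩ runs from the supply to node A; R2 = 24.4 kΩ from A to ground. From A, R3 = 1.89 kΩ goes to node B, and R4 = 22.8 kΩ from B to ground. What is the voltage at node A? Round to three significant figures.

Node A sees R2 in parallel with the series input of stage 2, R3 + R4 = 24.69 kΩ.
Effective lower resistance at A: R2 ‖ 24.69 = 12.27 kΩ.
First divider: V_A = V_in · 12.27/(3.05 + 12.27) = 25.87 V.

V_A ≈ 25.9 V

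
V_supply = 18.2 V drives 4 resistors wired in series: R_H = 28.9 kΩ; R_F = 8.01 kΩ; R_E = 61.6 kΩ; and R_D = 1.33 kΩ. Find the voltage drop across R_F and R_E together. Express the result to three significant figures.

Total series resistance ΣR = 28.9 + 8.01 + 61.6 + 1.33 = 99.84 kΩ.
R_{R_F..R_E} = 8.01 + 61.6 = 69.61 kΩ.
By the voltage-divider rule, V = 18.2 × 69.61/99.84 = 12.69 V.

V ≈ 12.7 V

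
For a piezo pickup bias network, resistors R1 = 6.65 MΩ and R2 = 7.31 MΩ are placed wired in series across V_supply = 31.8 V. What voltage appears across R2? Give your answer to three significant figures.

V ≈ 16.7 V

ΣR = 6.65 + 7.31 = 13.96 MΩ.
By the voltage-divider rule, V = 31.8 × 7.310/13.96 = 16.65 V.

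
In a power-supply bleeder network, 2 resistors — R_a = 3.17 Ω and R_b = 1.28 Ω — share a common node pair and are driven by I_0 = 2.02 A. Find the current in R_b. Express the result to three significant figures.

With just two branches, the current splits inversely with resistance.
So I = 2.02 × 3.17/4.450 = 1.439 A.

I ≈ 1.44 A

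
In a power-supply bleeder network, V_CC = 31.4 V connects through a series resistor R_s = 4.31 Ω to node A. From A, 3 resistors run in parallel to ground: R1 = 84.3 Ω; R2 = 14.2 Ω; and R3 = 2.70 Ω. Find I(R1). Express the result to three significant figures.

I ≈ 0.126 A

Equivalent of the parallel group: R_p = 2.209 Ω.
V_A by voltage divider: V_A = 31.4 × 2.209/(4.31 + 2.209) = 10.64 V.
I(R1) = V_A / R1 = 10.64/84.3 = 0.1262 A.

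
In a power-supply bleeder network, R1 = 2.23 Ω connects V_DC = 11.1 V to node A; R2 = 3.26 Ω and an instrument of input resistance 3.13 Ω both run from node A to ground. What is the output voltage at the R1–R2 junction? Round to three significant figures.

V_out ≈ 4.63 V

The load sits in parallel with R2, giving an effective lower resistance R2' = R2·R_L/(R2+R_L) = 1.597 Ω.
Now apply the divider: V_out = 11.1 × 0.4173 = 4.632 V.
(Unloaded it would be 6.59 V; the load pulls it down.)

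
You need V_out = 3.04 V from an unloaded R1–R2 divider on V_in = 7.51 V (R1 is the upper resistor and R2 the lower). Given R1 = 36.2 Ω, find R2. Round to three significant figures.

Required fraction k = V_out/V_in = 0.4048.
R2 = R1 · 0.4048/(1 − 0.4048) = 24.62 Ω.

R2 ≈ 24.6 Ω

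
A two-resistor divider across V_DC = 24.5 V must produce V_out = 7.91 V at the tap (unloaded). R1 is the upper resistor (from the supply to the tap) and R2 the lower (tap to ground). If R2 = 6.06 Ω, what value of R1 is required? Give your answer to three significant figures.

V_out/V_DC = R2/(R1+R2) = 0.3229.
So R1 = R2 · (V_DC/V_out − 1) = 6.06 × (24.5/7.91 − 1) = 6.06 × 2.097 = 12.71 Ω.

R1 ≈ 12.7 Ω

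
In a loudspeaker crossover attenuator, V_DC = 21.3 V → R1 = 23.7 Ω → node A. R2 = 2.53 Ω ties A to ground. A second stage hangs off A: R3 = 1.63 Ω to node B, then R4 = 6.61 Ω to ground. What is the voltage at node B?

V_B ≈ 1.29 V

Looking into the second stage from A: R3 + R4 = 8.240 Ω appears in parallel with R2.
R2 ‖ (R3+R4) = 1.936 Ω.
First divider: V_A = V_DC · 1.936/(23.7 + 1.936) = 1.608 V.
V_B = V_A × 0.8022 = 1.290 V.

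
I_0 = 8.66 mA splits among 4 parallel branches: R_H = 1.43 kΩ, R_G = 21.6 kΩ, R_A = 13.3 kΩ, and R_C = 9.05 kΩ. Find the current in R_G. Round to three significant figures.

I ≈ 0.431 mA

ΣG = 1/1.43 + 1/21.6 + 1/13.3 + 1/9.05 = 0.9313.
R_G takes the fraction G_k/ΣG = 0.04630/0.9313 = 0.04971, so I = 8.66 × 0.04971 = 0.4305 mA.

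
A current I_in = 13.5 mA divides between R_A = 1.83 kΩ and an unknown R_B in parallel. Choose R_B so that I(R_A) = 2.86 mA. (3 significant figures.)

The fraction through R_A equals R_B/(R_A+R_B).
2.86/13.5 = R_B/(R_A + R_B) → R_B = R_A · (0.2119)/(1 − 0.2119) = 1.83 × 0.2688 = 0.4919 kΩ.

R_B ≈ 0.492 kΩ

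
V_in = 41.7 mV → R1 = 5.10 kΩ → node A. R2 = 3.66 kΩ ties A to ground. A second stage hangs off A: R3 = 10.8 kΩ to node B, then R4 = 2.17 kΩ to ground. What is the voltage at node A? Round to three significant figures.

V_A ≈ 15.0 mV

The second stage (R3 + R4 = 12.97 kΩ) loads node A in parallel with R2.
R2 ‖ (R3+R4) = 2.854 kΩ.
First divider: V_A = V_in · 2.854/(5.10 + 2.854) = 14.96 mV.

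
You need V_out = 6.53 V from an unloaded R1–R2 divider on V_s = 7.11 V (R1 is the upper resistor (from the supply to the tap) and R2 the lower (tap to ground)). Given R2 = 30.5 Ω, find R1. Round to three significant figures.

Required fraction k = V_out/V_s = 0.9184.
Rearranging, R1 = R2·(1−k)/k = 30.5 × 0.08882 = 2.709 Ω.

R1 ≈ 2.71 Ω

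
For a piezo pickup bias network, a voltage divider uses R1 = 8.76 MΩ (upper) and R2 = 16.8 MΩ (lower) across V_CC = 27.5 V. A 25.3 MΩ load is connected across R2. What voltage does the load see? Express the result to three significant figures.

First combine the lower leg with the load: R2 ‖ R_L = 10.10 MΩ.
Voltage divider with the loaded lower leg: V_out = 27.5 × 10.10/(8.76 + 10.10) = 27.5 × 0.5354 = 14.72 V.

V_out ≈ 14.7 V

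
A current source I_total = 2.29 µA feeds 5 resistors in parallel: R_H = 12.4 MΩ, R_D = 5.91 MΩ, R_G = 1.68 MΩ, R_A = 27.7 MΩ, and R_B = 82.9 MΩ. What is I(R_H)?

Conductances: ΣG = 1/12.4 + 1/5.91 + 1/1.68 + 1/27.7 + 1/82.9 = 0.8933 (1/MΩ).
Current divider: I(R_H) = I_total · G_k/ΣG = 2.29 × (0.08065/0.8933) = 2.29 × 0.09028 = 0.2067 µA.

I ≈ 0.207 µA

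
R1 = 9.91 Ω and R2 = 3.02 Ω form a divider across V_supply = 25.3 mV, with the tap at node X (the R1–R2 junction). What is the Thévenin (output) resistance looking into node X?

With V_supply suppressed (replaced by a short), R_th = R1 ‖ R2 = (9.910 × 3.02)/(9.910 + 3.02) = 2.315 Ω.

R_th ≈ 2.31 Ω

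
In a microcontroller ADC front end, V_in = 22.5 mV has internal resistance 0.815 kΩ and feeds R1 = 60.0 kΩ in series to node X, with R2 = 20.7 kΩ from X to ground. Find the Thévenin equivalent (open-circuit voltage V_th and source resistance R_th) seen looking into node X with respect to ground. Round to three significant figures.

R1' = 0.815 + 60.0 = 60.81 kΩ (source resistance + R1).
V_th is the unloaded tap voltage: V_in · R2/(R1'+R2) = 22.5 × 0.2539 = 5.714 mV.
Looking into X with the source shorted: R_th = R1'·R2/(R1'+R2) = 60.81 × 20.7/81.52 = 15.44 kΩ.

V_th ≈ 5.71 mV, R_th ≈ 15.4 kΩ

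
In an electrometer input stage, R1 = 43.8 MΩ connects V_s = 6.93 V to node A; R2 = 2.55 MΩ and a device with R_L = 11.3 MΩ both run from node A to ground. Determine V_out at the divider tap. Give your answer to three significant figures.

R2 ‖ R_L = (2.55 × 11.3)/(2.55 + 11.3) = 2.081 MΩ.
Then V_out = V_s · R2'/(R1 + R2') = 6.93 × 2.081/45.88 = 0.3142 V.
(Unloaded it would be 0.381 V; the load pulls it down.)

V_out ≈ 0.314 V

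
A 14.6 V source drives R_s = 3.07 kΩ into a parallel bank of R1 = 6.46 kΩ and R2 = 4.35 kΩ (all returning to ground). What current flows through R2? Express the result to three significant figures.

I ≈ 1.54 mA

Combine the parallel branches: R_p = (1/6.46 + 1/4.35)⁻¹ = 2.600 kΩ.
Node voltage V_A = V_s · R_p/(R_s + R_p) = 14.6 × 0.4585 = 6.694 V.
I(R2) = V_A / R2 = 6.694/4.35 = 1.539 mA.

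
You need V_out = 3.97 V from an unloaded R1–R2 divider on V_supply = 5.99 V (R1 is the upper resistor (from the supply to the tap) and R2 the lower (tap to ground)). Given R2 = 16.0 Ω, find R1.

The divider ratio is R2/(R1+R2) = 3.97/5.99 = 0.6628.
Rearranging, R1 = R2·(1−k)/k = 16.0 × 0.5088 = 8.141 Ω.

R1 ≈ 8.14 Ω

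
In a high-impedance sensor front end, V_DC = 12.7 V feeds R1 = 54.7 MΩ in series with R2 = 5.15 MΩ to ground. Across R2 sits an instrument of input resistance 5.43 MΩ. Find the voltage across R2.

V_out ≈ 0.585 V

The load sits in parallel with R2, giving an effective lower resistance R2' = R2·R_L/(R2+R_L) = 2.643 MΩ.
Then V_out = V_DC · R2'/(R1 + R2') = 12.7 × 2.643/57.34 = 0.5854 V.
(Unloaded it would be 1.09 V; the load pulls it down.)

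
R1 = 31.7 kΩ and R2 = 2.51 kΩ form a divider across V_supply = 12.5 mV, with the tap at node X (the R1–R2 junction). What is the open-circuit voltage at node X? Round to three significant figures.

V_th ≈ 0.917 mV

With X open, the divider is unloaded: V_th = 12.5 × 2.51/34.21 = 0.9171 mV.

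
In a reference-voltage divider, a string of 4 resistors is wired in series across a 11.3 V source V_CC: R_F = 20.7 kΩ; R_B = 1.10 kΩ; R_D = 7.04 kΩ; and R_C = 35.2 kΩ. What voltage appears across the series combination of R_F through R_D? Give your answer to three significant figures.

V ≈ 5.09 V

Series total: ΣR = 20.7 + 1.10 + 7.04 + 35.2 = 64.04 kΩ.
R_{R_F..R_D} = 20.7 + 1.10 + 7.04 = 28.84 kΩ.
Voltage divider: V = V_CC · (28.84 / 64.04) = 11.3 × 0.4503 = 5.089 V.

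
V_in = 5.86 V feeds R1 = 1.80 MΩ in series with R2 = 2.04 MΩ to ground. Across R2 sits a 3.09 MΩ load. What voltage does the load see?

R2 ‖ R_L = (2.04 × 3.09)/(2.04 + 3.09) = 1.229 MΩ.
Then V_out = V_in · R2'/(R1 + R2') = 5.86 × 1.229/3.029 = 2.377 V.

V_out ≈ 2.38 V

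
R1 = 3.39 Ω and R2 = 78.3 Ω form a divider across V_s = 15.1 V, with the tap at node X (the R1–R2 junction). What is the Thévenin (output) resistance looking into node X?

Zeroing V_s shorts the top of R1 to ground, so R_th = R1 ‖ R2 = 3.249 Ω.

R_th ≈ 3.25 Ω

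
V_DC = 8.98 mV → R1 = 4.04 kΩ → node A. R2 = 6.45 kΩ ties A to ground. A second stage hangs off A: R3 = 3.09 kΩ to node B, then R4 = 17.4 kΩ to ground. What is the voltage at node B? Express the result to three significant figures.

V_B ≈ 4.18 mV

Node A sees R2 in parallel with the series input of stage 2, R3 + R4 = 20.49 kΩ.
Effective lower resistance at A: R2 ‖ 20.49 = 4.906 kΩ.
V_A = 8.98 × 4.906/(4.04 + 4.906) = 4.925 mV.
Stage 2 is unloaded, so V_B = V_A · R4/(R3+R4) = 4.925 × 17.4/20.49 = 4.182 mV.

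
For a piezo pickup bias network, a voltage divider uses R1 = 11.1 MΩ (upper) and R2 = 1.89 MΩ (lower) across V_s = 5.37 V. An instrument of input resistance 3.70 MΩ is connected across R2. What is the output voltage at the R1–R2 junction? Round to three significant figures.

The load sits in parallel with R2, giving an effective lower resistance R2' = R2·R_L/(R2+R_L) = 1.251 MΩ.
Now apply the divider: V_out = 5.37 × 0.1013 = 0.5439 V.

V_out ≈ 0.544 V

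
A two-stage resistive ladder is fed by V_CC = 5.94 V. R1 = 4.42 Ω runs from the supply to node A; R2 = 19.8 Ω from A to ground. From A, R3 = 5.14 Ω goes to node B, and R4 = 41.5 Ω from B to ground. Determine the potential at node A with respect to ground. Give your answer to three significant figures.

V_A ≈ 4.51 V

Node A sees R2 in parallel with the series input of stage 2, R3 + R4 = 46.64 Ω.
R2 ‖ (R3+R4) = 13.90 Ω.
So V_A = 5.94 × 0.7587 = 4.507 V.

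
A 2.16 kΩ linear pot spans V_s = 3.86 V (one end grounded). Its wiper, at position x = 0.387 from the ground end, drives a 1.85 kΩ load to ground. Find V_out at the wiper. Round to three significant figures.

Split the track: R_lower = x·R_p = 0.8359 kΩ, R_upper = (1−x)·R_p = 1.324 kΩ.
(x·R_p) ‖ R_L = 0.5758 kΩ.
Then V_out = V_s · 0.5758/(1.324 + 0.5758) = 1.170 V.
(Unloaded: V_out = x·V_s = 1.49 V.)

V_out ≈ 1.17 V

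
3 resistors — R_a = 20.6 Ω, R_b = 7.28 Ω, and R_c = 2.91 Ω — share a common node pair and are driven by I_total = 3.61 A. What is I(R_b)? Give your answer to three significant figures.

I ≈ 0.936 A

ΣG = 1/20.6 + 1/7.28 + 1/2.91 = 0.5295.
Current divider: I(R_b) = I_total · G_k/ΣG = 3.61 × (0.1374/0.5295) = 3.61 × 0.2594 = 0.9364 A.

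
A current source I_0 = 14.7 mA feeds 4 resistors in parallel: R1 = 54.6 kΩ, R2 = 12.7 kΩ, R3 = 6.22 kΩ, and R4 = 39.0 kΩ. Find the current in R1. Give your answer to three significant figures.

ΣG = 1/54.6 + 1/12.7 + 1/6.22 + 1/39.0 = 0.2835.
By the current-divider rule, I = I_0 · G_k/ΣG = 14.7 × 0.06461 = 0.9498 mA.

I ≈ 0.950 mA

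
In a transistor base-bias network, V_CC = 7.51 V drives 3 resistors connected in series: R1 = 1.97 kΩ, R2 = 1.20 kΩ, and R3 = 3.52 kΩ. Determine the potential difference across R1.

V ≈ 2.21 V

Total series resistance ΣR = 1.97 + 1.20 + 3.52 = 6.690 kΩ.
By the voltage-divider rule, V = 7.51 × 1.970/6.690 = 2.211 V.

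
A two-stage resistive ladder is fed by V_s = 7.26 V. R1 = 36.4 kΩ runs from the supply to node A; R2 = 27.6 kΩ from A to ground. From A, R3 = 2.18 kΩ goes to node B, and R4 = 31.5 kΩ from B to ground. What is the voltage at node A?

V_A ≈ 2.14 V

The second stage (R3 + R4 = 33.68 kΩ) loads node A in parallel with R2.
Effective lower resistance at A: R2 ‖ 33.68 = 15.17 kΩ.
First divider: V_A = V_s · 15.17/(36.4 + 15.17) = 2.136 V.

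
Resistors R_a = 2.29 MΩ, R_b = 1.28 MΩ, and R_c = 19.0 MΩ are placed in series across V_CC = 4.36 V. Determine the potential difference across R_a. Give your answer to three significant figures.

Total series resistance ΣR = 2.29 + 1.28 + 19.0 = 22.57 MΩ.
By the voltage-divider rule, V = 4.36 × 2.290/22.57 = 0.4424 V.

V ≈ 0.442 V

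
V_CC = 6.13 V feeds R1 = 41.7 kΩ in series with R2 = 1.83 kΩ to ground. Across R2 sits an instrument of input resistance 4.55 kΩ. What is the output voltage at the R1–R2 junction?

R2 ‖ R_L = (1.83 × 4.55)/(1.83 + 4.55) = 1.305 kΩ.
Voltage divider with the loaded lower leg: V_out = 6.13 × 1.305/(41.7 + 1.305) = 6.13 × 0.03035 = 0.1860 V.
(Unloaded it would be 0.258 V; the load pulls it down.)

V_out ≈ 0.186 V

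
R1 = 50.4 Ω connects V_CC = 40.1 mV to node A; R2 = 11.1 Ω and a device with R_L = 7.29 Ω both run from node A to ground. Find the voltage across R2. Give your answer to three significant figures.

The load sits in parallel with R2, giving an effective lower resistance R2' = R2·R_L/(R2+R_L) = 4.400 Ω.
Then V_out = V_CC · R2'/(R1 + R2') = 40.1 × 4.400/54.80 = 3.220 mV.

V_out ≈ 3.22 mV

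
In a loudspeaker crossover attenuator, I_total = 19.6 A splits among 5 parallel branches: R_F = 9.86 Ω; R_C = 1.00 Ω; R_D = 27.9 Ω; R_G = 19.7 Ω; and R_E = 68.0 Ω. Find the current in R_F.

I ≈ 1.65 A

ΣG = 1/9.86 + 1/1.00 + 1/27.9 + 1/19.7 + 1/68.0 = 1.203.
By the current-divider rule, I = I_total · G_k/ΣG = 19.6 × 0.08432 = 1.653 A.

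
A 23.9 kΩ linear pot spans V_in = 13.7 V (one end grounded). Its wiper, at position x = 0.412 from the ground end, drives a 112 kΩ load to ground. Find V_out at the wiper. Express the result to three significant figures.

V_out ≈ 5.37 V

Lower segment x·R_p = 9.847 kΩ; upper segment (1−x)·R_p = 14.05 kΩ.
Lower segment in parallel with the load: 9.847 ‖ 112 = 9.051 kΩ.
V_out = 13.7 × 9.051/(14.05 + 9.051) = 5.367 V.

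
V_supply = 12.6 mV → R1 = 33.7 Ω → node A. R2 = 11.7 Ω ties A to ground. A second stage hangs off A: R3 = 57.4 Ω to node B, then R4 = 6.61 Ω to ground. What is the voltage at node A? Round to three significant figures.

The second stage (R3 + R4 = 64.01 Ω) loads node A in parallel with R2.
Effective lower resistance at A: R2 ‖ 64.01 = 9.892 Ω.
First divider: V_A = V_supply · 9.892/(33.7 + 9.892) = 2.859 mV.

V_A ≈ 2.86 mV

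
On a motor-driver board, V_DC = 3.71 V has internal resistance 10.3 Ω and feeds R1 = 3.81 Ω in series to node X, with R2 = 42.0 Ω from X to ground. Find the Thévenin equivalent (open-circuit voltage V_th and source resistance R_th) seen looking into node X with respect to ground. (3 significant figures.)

V_th ≈ 2.78 V, R_th ≈ 10.6 Ω

R1' = 10.3 + 3.81 = 14.11 Ω (source resistance + R1).
Open-circuit (no load on X): V_th = V_DC · R2/(R1' + R2) = 3.71 × 42.0/(14.11 + 42.0) = 2.777 V.
Zeroing V_DC shorts the top of R1' to ground, so R_th = R1' ‖ R2 = 10.56 Ω.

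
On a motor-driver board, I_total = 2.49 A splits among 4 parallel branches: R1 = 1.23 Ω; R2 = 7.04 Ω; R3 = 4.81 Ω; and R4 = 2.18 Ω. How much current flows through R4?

I ≈ 0.704 A

Conductances: ΣG = 1/1.23 + 1/7.04 + 1/4.81 + 1/2.18 = 1.622 (1/Ω).
Current divider: I(R4) = I_total · G_k/ΣG = 2.49 × (0.4587/1.622) = 2.49 × 0.2829 = 0.7043 A.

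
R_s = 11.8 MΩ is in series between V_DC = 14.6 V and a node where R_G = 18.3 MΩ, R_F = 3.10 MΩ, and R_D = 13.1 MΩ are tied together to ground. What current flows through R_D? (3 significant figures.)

I ≈ 0.175 µA

Parallel bank: R_p = 1/(1/18.3 + 1/3.10 + 1/13.1) = 2.205 MΩ.
Node voltage V_A = V_DC · R_p/(R_s + R_p) = 14.6 × 0.1574 = 2.298 V.
Branch current I = V_A/R_D = 2.298/13.1 = 0.1755 µA.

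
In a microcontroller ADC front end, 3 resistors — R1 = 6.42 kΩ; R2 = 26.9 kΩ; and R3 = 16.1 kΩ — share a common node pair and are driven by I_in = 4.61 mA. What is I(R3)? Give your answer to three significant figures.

I ≈ 1.12 mA

Conductances: ΣG = 1/6.42 + 1/26.9 + 1/16.1 = 0.2550 (1/kΩ).
R3 takes the fraction G_k/ΣG = 0.06211/0.2550 = 0.2435, so I = 4.61 × 0.2435 = 1.123 mA.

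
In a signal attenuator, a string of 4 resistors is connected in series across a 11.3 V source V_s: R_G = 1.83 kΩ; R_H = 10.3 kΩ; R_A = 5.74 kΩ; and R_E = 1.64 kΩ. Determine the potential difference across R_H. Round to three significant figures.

Series total: ΣR = 1.83 + 10.3 + 5.74 + 1.64 = 19.51 kΩ.
By the voltage-divider rule, V = 11.3 × 10.30/19.51 = 5.966 V.

V ≈ 5.97 V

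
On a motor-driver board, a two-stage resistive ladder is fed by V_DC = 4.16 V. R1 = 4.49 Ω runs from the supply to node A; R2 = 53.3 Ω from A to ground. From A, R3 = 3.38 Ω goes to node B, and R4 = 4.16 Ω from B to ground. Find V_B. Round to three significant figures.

Looking into the second stage from A: R3 + R4 = 7.540 Ω appears in parallel with R2.
Effective lower resistance at A: R2 ‖ 7.540 = 6.606 Ω.
V_A = 4.16 × 6.606/(4.49 + 6.606) = 2.477 V.
Then the unloaded second divider: V_B = V_A × R4/(R3+R4) = 2.477 × 0.5517 = 1.366 V.

V_B ≈ 1.37 V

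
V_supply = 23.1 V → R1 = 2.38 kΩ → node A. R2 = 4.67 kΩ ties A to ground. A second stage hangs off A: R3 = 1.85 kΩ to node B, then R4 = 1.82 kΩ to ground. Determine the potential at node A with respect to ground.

V_A ≈ 10.7 V

Node A sees R2 in parallel with the series input of stage 2, R3 + R4 = 3.670 kΩ.
Effective lower resistance at A: R2 ‖ 3.670 = 2.055 kΩ.
So V_A = 23.1 × 0.4634 = 10.70 V.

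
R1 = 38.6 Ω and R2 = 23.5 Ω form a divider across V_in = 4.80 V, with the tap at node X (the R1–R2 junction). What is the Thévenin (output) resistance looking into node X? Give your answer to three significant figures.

Zeroing V_in shorts the top of R1 to ground, so R_th = R1 ‖ R2 = 14.61 Ω.

R_th ≈ 14.6 Ω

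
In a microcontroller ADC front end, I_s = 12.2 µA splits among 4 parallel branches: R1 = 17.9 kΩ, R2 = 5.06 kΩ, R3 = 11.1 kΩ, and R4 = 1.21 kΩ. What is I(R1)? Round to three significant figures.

Conductances: ΣG = 1/17.9 + 1/5.06 + 1/11.1 + 1/1.21 = 1.170 (1/kΩ).
R1 takes the fraction G_k/ΣG = 0.05587/1.170 = 0.04775, so I = 12.2 × 0.04775 = 0.5825 µA.

I ≈ 0.583 µA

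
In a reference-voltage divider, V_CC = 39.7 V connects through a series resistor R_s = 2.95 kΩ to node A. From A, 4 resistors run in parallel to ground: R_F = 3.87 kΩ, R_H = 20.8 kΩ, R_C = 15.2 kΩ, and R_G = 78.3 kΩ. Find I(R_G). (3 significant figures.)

I ≈ 0.237 mA

Combine the parallel branches: R_p = (1/3.87 + 1/20.8 + 1/15.2 + 1/78.3)⁻¹ = 2.597 kΩ.
Node voltage V_A = V_CC · R_p/(R_s + R_p) = 39.7 × 0.4682 = 18.59 V.
Branch current I = V_A/R_G = 18.59/78.3 = 0.2374 mA.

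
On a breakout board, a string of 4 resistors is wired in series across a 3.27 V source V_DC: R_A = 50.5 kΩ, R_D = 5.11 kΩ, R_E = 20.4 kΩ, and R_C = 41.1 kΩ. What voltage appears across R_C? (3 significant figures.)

V ≈ 1.15 V

ΣR = 50.5 + 5.11 + 20.4 + 41.1 = 117.1 kΩ.
V = V_DC · R/ΣR = 3.27 × 0.3510 = 1.148 V.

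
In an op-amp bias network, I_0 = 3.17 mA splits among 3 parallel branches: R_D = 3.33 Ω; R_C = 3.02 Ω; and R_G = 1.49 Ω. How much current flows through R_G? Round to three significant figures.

I ≈ 1.63 mA

Total conductance ΣG = 1/3.33 + 1/3.02 + 1/1.49 = 1.303 (units of 1/Ω).
Current divider: I(R_G) = I_0 · G_k/ΣG = 3.17 × (0.6711/1.303) = 3.17 × 0.5152 = 1.633 mA.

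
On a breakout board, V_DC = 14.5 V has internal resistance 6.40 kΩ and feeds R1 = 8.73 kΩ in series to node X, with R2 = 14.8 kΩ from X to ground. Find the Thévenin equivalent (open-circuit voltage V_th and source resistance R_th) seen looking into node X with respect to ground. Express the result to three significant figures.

R1' = 6.40 + 8.73 = 15.13 kΩ (source resistance + R1).
Open-circuit (no load on X): V_th = V_DC · R2/(R1' + R2) = 14.5 × 14.8/(15.13 + 14.8) = 7.170 V.
Zeroing V_DC shorts the top of R1' to ground, so R_th = R1' ‖ R2 = 7.482 kΩ.

V_th ≈ 7.17 V, R_th ≈ 7.48 kΩ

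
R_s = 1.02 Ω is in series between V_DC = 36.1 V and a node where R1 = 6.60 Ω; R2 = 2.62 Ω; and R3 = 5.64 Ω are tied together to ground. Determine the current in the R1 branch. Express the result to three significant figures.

I ≈ 3.17 A

Parallel bank: R_p = 1/(1/6.60 + 1/2.62 + 1/5.64) = 1.407 Ω.
V_A by voltage divider: V_A = 36.1 × 1.407/(1.02 + 1.407) = 20.93 V.
I(R1) = V_A / R1 = 20.93/6.60 = 3.171 A.
(Check via current divider: I_total = 14.87 A; share G_k/ΣG = 0.2133 → same result.)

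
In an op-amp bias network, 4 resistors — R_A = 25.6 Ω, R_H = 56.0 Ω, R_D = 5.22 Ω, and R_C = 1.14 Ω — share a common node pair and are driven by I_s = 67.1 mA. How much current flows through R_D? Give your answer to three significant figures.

Conductances: ΣG = 1/25.6 + 1/56.0 + 1/5.22 + 1/1.14 = 1.126 (1/Ω).
By the current-divider rule, I = I_s · G_k/ΣG = 67.1 × 0.1702 = 11.42 mA.

I ≈ 11.4 mA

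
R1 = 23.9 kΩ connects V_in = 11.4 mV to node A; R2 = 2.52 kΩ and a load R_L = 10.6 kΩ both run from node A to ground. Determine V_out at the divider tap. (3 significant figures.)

First combine the lower leg with the load: R2 ‖ R_L = 2.036 kΩ.
Voltage divider with the loaded lower leg: V_out = 11.4 × 2.036/(23.9 + 2.036) = 11.4 × 0.07850 = 0.8949 mV.

V_out ≈ 0.895 mV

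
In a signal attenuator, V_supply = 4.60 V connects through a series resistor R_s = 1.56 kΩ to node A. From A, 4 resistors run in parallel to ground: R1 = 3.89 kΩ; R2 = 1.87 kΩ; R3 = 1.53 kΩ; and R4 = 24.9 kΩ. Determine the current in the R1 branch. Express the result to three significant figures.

Combine the parallel branches: R_p = (1/3.89 + 1/1.87 + 1/1.53 + 1/24.9)⁻¹ = 0.6731 kΩ.
V_A by voltage divider: V_A = 4.60 × 0.6731/(1.56 + 0.6731) = 1.387 V.
Branch current I = V_A/R1 = 1.387/3.89 = 0.3564 mA.
(Check via current divider: I_total = 2.060 mA; share G_k/ΣG = 0.1730 → same result.)

I ≈ 0.356 mA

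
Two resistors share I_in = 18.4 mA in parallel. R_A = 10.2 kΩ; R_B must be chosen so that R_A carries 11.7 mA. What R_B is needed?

Two-branch current divider: I_A = I_in · R_B/(R_A + R_B).
With f = 0.6359, R_B = R_A · f/(1−f) = 10.2 × 1.746 = 17.81 kΩ.

R_B ≈ 17.8 kΩ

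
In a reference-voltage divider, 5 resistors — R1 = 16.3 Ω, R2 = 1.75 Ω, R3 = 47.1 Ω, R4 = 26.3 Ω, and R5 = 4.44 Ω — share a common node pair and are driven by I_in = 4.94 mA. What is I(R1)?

Total conductance ΣG = 1/16.3 + 1/1.75 + 1/47.1 + 1/26.3 + 1/4.44 = 0.9173 (units of 1/Ω).
R1 takes the fraction G_k/ΣG = 0.06135/0.9173 = 0.06688, so I = 4.94 × 0.06688 = 0.3304 mA.

I ≈ 0.330 mA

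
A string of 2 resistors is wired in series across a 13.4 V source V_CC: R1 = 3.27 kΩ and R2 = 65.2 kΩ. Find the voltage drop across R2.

ΣR = 3.27 + 65.2 = 68.47 kΩ.
Voltage divider: V = V_CC · (65.20 / 68.47) = 13.4 × 0.9522 = 12.76 V.

V ≈ 12.8 V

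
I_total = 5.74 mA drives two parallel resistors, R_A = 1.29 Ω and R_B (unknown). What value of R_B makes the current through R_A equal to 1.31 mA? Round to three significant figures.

The fraction through R_A equals R_B/(R_A+R_B).
1.31/5.74 = R_B/(R_A + R_B) → R_B = R_A · (0.2282)/(1 − 0.2282) = 1.29 × 0.2957 = 0.3815 Ω.

R_B ≈ 0.381 Ω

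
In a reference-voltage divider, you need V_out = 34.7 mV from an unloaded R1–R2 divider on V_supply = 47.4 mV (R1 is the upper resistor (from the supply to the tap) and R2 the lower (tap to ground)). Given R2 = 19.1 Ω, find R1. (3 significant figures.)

R1 ≈ 6.99 Ω

The divider ratio is R2/(R1+R2) = 34.7/47.4 = 0.7321.
So R1 = R2 · (V_supply/V_out − 1) = 19.1 × (47.4/34.7 − 1) = 19.1 × 0.3660 = 6.990 Ω.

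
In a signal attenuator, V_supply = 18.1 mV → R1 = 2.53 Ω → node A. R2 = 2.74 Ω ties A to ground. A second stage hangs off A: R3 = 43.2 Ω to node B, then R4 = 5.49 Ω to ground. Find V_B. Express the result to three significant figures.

V_B ≈ 1.03 mV

Node A sees R2 in parallel with the series input of stage 2, R3 + R4 = 48.69 Ω.
R2 ‖ (R3+R4) = 2.594 Ω.
First divider: V_A = V_supply · 2.594/(2.53 + 2.594) = 9.163 mV.
Then the unloaded second divider: V_B = V_A × R4/(R3+R4) = 9.163 × 0.1128 = 1.033 mV.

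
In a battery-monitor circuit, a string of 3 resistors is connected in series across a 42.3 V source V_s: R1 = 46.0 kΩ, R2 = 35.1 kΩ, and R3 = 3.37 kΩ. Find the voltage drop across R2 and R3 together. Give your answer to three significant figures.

V ≈ 19.3 V

Total series resistance ΣR = 46.0 + 35.1 + 3.37 = 84.47 kΩ.
R_{R2..R3} = 35.1 + 3.37 = 38.47 kΩ.
By the voltage-divider rule, V = 42.3 × 38.47/84.47 = 19.26 V.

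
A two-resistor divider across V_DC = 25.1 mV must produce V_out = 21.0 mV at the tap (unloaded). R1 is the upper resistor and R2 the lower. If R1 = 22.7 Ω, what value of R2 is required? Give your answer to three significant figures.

R2 ≈ 116 Ω

V_out/V_DC = R2/(R1+R2) = 0.8367.
R2 = R1 · 0.8367/(1 − 0.8367) = 116.3 Ω.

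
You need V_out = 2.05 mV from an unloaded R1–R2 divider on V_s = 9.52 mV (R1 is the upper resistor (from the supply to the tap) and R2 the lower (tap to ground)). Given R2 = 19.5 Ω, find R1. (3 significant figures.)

R1 ≈ 71.1 Ω

V_out/V_s = R2/(R1+R2) = 0.2153.
Rearranging, R1 = R2·(1−k)/k = 19.5 × 3.644 = 71.06 Ω.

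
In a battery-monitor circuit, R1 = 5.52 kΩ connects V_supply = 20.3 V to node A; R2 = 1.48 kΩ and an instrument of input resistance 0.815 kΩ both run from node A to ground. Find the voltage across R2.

V_out ≈ 1.76 V

The load sits in parallel with R2, giving an effective lower resistance R2' = R2·R_L/(R2+R_L) = 0.5256 kΩ.
Voltage divider with the loaded lower leg: V_out = 20.3 × 0.5256/(5.52 + 0.5256) = 20.3 × 0.08694 = 1.765 V.
(Unloaded it would be 4.29 V; the load pulls it down.)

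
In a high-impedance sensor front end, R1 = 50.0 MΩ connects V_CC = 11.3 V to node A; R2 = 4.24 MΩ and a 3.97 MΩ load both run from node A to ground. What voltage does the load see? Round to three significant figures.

V_out ≈ 0.445 V

R2 ‖ R_L = (4.24 × 3.97)/(4.24 + 3.97) = 2.050 MΩ.
Then V_out = V_CC · R2'/(R1 + R2') = 11.3 × 2.050/52.05 = 0.4451 V.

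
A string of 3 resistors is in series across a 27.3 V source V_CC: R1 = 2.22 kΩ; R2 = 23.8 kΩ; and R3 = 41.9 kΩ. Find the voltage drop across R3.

V ≈ 16.8 V

ΣR = 2.22 + 23.8 + 41.9 = 67.92 kΩ.
Voltage divider: V = V_CC · (41.90 / 67.92) = 27.3 × 0.6169 = 16.84 V.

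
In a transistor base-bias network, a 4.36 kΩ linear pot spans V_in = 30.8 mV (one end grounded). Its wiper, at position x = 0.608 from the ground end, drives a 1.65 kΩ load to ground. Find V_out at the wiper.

Split the track: R_lower = x·R_p = 2.651 kΩ, R_upper = (1−x)·R_p = 1.709 kΩ.
R_L loads the lower segment: effective lower R = 1.017 kΩ.
Loaded-divider output: V_out = 30.8 × 0.3731 = 11.49 mV.

V_out ≈ 11.5 mV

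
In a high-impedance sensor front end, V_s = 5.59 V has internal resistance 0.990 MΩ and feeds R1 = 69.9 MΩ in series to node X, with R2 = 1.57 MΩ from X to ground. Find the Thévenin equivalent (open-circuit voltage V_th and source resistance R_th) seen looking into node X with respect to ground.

V_th ≈ 0.121 V, R_th ≈ 1.54 MΩ

R1' = 0.990 + 69.9 = 70.89 MΩ (source resistance + R1).
Open-circuit (no load on X): V_th = V_s · R2/(R1' + R2) = 5.59 × 1.57/(70.89 + 1.57) = 0.1211 V.
Looking into X with the source shorted: R_th = R1'·R2/(R1'+R2) = 70.89 × 1.57/72.46 = 1.536 MΩ.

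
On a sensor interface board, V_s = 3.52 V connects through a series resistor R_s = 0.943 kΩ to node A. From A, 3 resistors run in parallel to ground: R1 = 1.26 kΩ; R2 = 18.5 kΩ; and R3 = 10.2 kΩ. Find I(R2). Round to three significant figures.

I ≈ 0.101 mA

Equivalent of the parallel group: R_p = 1.057 kΩ.
V_A by voltage divider: V_A = 3.52 × 1.057/(0.943 + 1.057) = 1.861 V.
I(R2) = V_A / R2 = 1.861/18.5 = 0.1006 mA.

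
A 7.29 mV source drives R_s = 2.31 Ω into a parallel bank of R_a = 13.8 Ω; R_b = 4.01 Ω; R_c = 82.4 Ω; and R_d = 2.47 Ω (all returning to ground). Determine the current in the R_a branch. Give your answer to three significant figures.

Combine the parallel branches: R_p = (1/13.8 + 1/4.01 + 1/82.4 + 1/2.47)⁻¹ = 1.353 Ω.
V_A by voltage divider: V_A = 7.29 × 1.353/(2.31 + 1.353) = 2.693 mV.
Branch current I = V_A/R_a = 2.693/13.8 = 0.1952 mA.
(Check via current divider: I_total = 1.990 mA; share G_k/ΣG = 0.09808 → same result.)

I ≈ 0.195 mA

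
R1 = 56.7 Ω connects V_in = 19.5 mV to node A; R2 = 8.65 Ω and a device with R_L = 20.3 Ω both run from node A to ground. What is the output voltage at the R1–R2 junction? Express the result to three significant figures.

V_out ≈ 1.88 mV

R2 ‖ R_L = (8.65 × 20.3)/(8.65 + 20.3) = 6.065 Ω.
Then V_out = V_in · R2'/(R1 + R2') = 19.5 × 6.065/62.77 = 1.884 mV.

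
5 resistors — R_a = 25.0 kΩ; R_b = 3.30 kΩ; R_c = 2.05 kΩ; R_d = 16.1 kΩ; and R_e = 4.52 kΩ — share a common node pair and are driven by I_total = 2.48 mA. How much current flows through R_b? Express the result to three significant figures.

Total conductance ΣG = 1/25.0 + 1/3.30 + 1/2.05 + 1/16.1 + 1/4.52 = 1.114 (units of 1/kΩ).
By the current-divider rule, I = I_total · G_k/ΣG = 2.48 × 0.2720 = 0.6745 mA.

I ≈ 0.674 mA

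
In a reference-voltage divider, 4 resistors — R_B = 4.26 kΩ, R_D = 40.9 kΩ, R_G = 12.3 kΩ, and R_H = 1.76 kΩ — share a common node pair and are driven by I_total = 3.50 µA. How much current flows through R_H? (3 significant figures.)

I ≈ 2.19 µA

Total conductance ΣG = 1/4.26 + 1/40.9 + 1/12.3 + 1/1.76 = 0.9087 (units of 1/kΩ).
R_H takes the fraction G_k/ΣG = 0.5682/0.9087 = 0.6253, so I = 3.50 × 0.6253 = 2.189 µA.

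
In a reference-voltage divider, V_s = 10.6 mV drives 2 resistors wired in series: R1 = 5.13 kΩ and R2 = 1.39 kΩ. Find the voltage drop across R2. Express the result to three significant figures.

V ≈ 2.26 mV

ΣR = 5.13 + 1.39 = 6.520 kΩ.
V = V_s · R/ΣR = 10.6 × 0.2132 = 2.260 mV.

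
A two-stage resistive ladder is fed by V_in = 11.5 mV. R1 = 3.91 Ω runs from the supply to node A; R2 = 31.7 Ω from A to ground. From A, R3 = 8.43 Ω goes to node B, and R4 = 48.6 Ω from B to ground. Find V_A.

V_A ≈ 9.65 mV

Node A sees R2 in parallel with the series input of stage 2, R3 + R4 = 57.03 Ω.
R2 ‖ (R3+R4) = 20.37 Ω.
First divider: V_A = V_in · 20.37/(3.91 + 20.37) = 9.648 mV.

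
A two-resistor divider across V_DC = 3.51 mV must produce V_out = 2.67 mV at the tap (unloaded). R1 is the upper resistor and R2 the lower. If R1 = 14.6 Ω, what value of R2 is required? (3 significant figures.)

R2 ≈ 46.4 Ω

V_out/V_DC = R2/(R1+R2) = 0.7607.
Rearranging, R2 = R1·k/(1−k) = 14.6 × 3.179 = 46.41 Ω.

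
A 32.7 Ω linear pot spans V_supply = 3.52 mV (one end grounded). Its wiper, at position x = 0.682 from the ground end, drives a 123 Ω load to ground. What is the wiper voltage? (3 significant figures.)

V_out ≈ 2.27 mV

The pot divides into 10.40 Ω above the wiper and 22.30 Ω below.
Lower segment in parallel with the load: 22.30 ‖ 123 = 18.88 Ω.
V_out = 3.52 × 18.88/(10.40 + 18.88) = 2.270 mV.
(Unloaded: V_out = x·V_supply = 2.40 mV.)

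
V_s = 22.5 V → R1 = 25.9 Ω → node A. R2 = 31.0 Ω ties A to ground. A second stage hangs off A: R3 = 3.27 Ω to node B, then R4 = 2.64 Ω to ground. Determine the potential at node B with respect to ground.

V_B ≈ 1.62 V

Looking into the second stage from A: R3 + R4 = 5.910 Ω appears in parallel with R2.
Effective lower resistance at A: R2 ‖ 5.910 = 4.964 Ω.
First divider: V_A = V_s · 4.964/(25.9 + 4.964) = 3.619 V.
Stage 2 is unloaded, so V_B = V_A · R4/(R3+R4) = 3.619 × 2.64/5.910 = 1.616 V.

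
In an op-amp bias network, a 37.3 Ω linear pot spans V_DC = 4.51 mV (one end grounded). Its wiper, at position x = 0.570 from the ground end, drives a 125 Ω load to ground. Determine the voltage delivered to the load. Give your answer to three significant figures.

V_out ≈ 2.40 mV

Split the track: R_lower = x·R_p = 21.26 Ω, R_upper = (1−x)·R_p = 16.04 Ω.
R_L loads the lower segment: effective lower R = 18.17 Ω.
Loaded-divider output: V_out = 4.51 × 0.5312 = 2.395 mV.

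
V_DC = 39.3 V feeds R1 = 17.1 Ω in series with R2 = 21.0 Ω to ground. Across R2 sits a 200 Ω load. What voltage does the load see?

The load sits in parallel with R2, giving an effective lower resistance R2' = R2·R_L/(R2+R_L) = 19.00 Ω.
Then V_out = V_DC · R2'/(R1 + R2') = 39.3 × 19.00/36.10 = 20.69 V.
(Unloaded it would be 21.7 V; the load pulls it down.)

V_out ≈ 20.7 V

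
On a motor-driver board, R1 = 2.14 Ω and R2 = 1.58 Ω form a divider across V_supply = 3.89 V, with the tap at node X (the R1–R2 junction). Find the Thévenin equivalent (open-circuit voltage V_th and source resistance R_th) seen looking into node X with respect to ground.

V_th ≈ 1.65 V, R_th ≈ 0.909 Ω

With X open, the divider is unloaded: V_th = 3.89 × 1.58/3.720 = 1.652 V.
With V_supply suppressed (replaced by a short), R_th = R1 ‖ R2 = (2.140 × 1.58)/(2.140 + 1.58) = 0.9089 Ω.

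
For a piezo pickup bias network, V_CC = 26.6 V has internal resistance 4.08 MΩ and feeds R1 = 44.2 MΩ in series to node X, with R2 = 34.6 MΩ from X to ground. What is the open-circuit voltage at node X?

V_th ≈ 11.1 V

R1' = 4.08 + 44.2 = 48.28 MΩ (source resistance + R1).
With X open, the divider is unloaded: V_th = 26.6 × 34.6/82.88 = 11.10 V.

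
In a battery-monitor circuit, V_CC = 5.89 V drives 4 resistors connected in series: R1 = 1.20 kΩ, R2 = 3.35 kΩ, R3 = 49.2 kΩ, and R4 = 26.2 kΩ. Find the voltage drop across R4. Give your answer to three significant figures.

ΣR = 1.20 + 3.35 + 49.2 + 26.2 = 79.95 kΩ.
By the voltage-divider rule, V = 5.89 × 26.20/79.95 = 1.930 V.

V ≈ 1.93 V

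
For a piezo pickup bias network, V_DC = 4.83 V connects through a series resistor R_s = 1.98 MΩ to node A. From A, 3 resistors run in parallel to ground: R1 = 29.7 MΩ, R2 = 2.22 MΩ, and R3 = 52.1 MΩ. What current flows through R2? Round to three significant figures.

Combine the parallel branches: R_p = (1/29.7 + 1/2.22 + 1/52.1)⁻¹ = 1.987 MΩ.
V_A by voltage divider: V_A = 4.83 × 1.987/(1.98 + 1.987) = 2.419 V.
I(R2) = V_A / R2 = 2.419/2.22 = 1.090 µA.
(Check via current divider: I_total = 1.218 µA; share G_k/ΣG = 0.8950 → same result.)

I ≈ 1.09 µA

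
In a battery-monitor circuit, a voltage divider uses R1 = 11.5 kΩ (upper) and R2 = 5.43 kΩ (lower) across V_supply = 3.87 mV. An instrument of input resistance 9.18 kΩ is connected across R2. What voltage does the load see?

First combine the lower leg with the load: R2 ‖ R_L = 3.412 kΩ.
Voltage divider with the loaded lower leg: V_out = 3.87 × 3.412/(11.5 + 3.412) = 3.87 × 0.2288 = 0.8855 mV.
(Unloaded it would be 1.24 mV; the load pulls it down.)

V_out ≈ 0.885 mV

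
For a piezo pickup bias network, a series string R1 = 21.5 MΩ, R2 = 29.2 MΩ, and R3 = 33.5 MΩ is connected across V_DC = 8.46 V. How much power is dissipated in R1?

P ≈ 0.217 µW

ΣR = 84.20 MΩ → I = 8.46/84.20 = 0.1005 µA.
V(R1) = I·R = 2.160 V; P = V·I = 2.160 × 0.1005 = 0.2170 µW.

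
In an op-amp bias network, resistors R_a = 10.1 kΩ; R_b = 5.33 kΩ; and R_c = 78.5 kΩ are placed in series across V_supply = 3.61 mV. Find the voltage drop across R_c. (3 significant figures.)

Series total: ΣR = 10.1 + 5.33 + 78.5 = 93.93 kΩ.
Voltage divider: V = V_supply · (78.50 / 93.93) = 3.61 × 0.8357 = 3.017 mV.

V ≈ 3.02 mV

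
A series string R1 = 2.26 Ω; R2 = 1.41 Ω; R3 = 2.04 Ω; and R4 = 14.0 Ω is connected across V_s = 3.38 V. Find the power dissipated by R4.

The common current is I = 3.38/19.71 = 0.1715 A.
V(R4) = I·R = 2.401 V; P = V·I = 2.401 × 0.1715 = 0.4117 W.

P ≈ 0.412 W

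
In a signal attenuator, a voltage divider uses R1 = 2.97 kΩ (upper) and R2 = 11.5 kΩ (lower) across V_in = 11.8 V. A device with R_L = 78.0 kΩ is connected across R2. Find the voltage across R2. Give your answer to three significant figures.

V_out ≈ 9.10 V

The load sits in parallel with R2, giving an effective lower resistance R2' = R2·R_L/(R2+R_L) = 10.02 kΩ.
Then V_out = V_in · R2'/(R1 + R2') = 11.8 × 10.02/12.99 = 9.103 V.
(Unloaded it would be 9.38 V; the load pulls it down.)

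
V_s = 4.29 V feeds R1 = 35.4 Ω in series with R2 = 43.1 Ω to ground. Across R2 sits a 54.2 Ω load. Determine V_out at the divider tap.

V_out ≈ 1.73 V

The load sits in parallel with R2, giving an effective lower resistance R2' = R2·R_L/(R2+R_L) = 24.01 Ω.
Now apply the divider: V_out = 4.29 × 0.4041 = 1.734 V.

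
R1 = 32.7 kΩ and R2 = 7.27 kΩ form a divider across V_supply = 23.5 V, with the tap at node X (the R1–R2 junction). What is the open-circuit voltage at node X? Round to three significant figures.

With X open, the divider is unloaded: V_th = 23.5 × 7.27/39.97 = 4.274 V.

V_th ≈ 4.27 V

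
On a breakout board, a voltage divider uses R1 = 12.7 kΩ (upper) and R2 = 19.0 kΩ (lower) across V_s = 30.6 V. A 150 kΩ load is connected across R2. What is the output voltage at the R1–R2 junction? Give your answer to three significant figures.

V_out ≈ 17.5 V

R2 ‖ R_L = (19.0 × 150)/(19.0 + 150) = 16.86 kΩ.
Then V_out = V_s · R2'/(R1 + R2') = 30.6 × 16.86/29.56 = 17.45 V.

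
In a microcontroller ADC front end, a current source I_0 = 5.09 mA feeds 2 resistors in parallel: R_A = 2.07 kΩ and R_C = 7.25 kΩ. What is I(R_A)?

I ≈ 3.96 mA

With just two branches, the current splits inversely with resistance.
So I = 5.09 × 7.25/9.320 = 3.959 mA.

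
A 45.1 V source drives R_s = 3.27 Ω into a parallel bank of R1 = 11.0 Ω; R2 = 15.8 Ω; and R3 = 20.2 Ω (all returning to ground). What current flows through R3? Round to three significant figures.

Combine the parallel branches: R_p = (1/11.0 + 1/15.8 + 1/20.2)⁻¹ = 4.909 Ω.
Node voltage V_A = V_s · R_p/(R_s + R_p) = 45.1 × 0.6002 = 27.07 V.
Branch current I = V_A/R3 = 27.07/20.2 = 1.340 A.

I ≈ 1.34 A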